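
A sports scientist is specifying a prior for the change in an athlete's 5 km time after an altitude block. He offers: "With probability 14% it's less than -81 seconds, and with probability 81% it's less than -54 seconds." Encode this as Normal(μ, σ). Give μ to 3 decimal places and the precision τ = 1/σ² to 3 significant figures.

μ = -66.104, τ = 0.00526

For Normal(μ,σ), the p-quantile is μ + z_p·σ. Here z_{0.14} = -1.08, z_{0.81} = 0.8779.
So -81 = μ − 1.08σ and -54 = μ + 0.8779σ.
Subtracting: σ = (-54 − -81)/(0.8779 − (-1.08)) = 13.788.
Then μ = -81 − (-1.08)·13.788 = -66.104.
Precision τ = 1/σ² = 1/13.79² = 0.00526.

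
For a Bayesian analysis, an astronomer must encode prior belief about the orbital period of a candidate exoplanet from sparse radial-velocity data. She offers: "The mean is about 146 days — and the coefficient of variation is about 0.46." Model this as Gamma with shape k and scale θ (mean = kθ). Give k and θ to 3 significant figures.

For Gamma(k, scale θ): mean = kθ, variance = kθ², so CV = 1/√k.
CV = 0.46, hence k = 1/CV² = 4.73.
Then θ = mean/k = 146/4.73 = 30.9.

k ≈ 4.73, θ ≈ 30.9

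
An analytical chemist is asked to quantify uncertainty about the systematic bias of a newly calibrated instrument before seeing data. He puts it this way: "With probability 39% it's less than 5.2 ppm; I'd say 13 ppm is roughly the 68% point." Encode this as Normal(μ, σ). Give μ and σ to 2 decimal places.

μ = 8.12, σ = 10.44

The p-quantile of Normal(μ,σ) is μ + z_p·σ, with z_{0.39} = -0.2793 and z_{0.68} = 0.4677.
Eliminate σ: μ = (z₂·x₁ − z₁·x₂)/(z₂ − z₁) = (0.4677·5.2 − (-0.2793)·13)/0.747 = 8.12.
Then σ = (x₂ − x₁)/(z₂ − z₁) = (13 − 5.2)/0.747 = 10.44.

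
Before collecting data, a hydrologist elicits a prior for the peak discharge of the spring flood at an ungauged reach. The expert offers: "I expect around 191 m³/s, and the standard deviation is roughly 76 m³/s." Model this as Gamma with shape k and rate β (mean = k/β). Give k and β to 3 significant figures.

k ≈ 6.32, β ≈ 0.0331

For Gamma(k, rate β): mean = k/β, variance = k/β², so CV = 1/√k.
CV = SD/mean = 76/191 = 0.3979, hence k = 1/CV² = 6.32.
Then β = k/mean = 6.32/191 = 0.0331.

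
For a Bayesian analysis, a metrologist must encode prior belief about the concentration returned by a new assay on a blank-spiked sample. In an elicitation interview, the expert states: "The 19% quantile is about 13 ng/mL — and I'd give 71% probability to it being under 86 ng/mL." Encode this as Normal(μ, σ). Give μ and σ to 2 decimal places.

The p-quantile of Normal(μ,σ) is μ + z_p·σ, with z_{0.19} = -0.8779 and z_{0.71} = 0.5534.
Eliminate σ: μ = (z₂·x₁ − z₁·x₂)/(z₂ − z₁) = (0.5534·13 − (-0.8779)·86)/1.431 = 57.78.
Then σ = (x₂ − x₁)/(z₂ − z₁) = (86 − 13)/1.431 = 51.00.

μ = 57.78, σ = 51.00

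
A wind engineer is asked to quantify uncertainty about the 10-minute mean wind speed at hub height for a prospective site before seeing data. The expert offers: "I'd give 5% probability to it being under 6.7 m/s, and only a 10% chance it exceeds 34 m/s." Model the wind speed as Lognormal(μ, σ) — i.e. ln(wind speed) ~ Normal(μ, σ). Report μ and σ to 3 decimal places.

If T ~ Lognormal(μ,σ) then ln T ~ Normal(μ,σ), so the p-quantile of ln T is μ + z_p·σ.
ln(6.7) = 1.902 and ln(34) = 3.526; z_{0.05} = -1.645, z_{0.9} = 1.282.
σ = (3.526 − 1.902)/(1.282 − (-1.645)) = 0.555.
μ = 1.902 − (-1.645)·0.555 = 2.815.

μ ≈ 2.815, σ ≈ 0.555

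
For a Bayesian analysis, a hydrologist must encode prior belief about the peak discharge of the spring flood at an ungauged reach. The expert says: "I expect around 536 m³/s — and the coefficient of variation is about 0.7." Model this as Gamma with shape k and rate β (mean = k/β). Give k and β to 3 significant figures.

k ≈ 2.04, β ≈ 0.00381

For Gamma(k, rate β): mean = k/β, variance = k/β², so CV = 1/√k.
CV = 0.7, hence k = 1/CV² = 2.04.
Then β = k/mean = 2.04/536 = 0.00381.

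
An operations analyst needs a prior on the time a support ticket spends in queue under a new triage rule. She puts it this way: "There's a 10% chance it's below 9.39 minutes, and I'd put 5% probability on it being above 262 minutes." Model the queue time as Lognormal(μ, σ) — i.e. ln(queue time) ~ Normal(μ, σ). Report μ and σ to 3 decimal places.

μ ≈ 3.697, σ ≈ 1.137

If T ~ Lognormal(μ,σ) then ln T ~ Normal(μ,σ), so the p-quantile of ln T is μ + z_p·σ.
ln(9.39) = 2.24 and ln(262) = 5.568; z_{0.1} = -1.282, z_{0.95} = 1.645.
σ = (5.568 − 2.24)/(1.645 − (-1.282)) = 1.137.
μ = 2.24 − (-1.282)·1.137 = 3.697.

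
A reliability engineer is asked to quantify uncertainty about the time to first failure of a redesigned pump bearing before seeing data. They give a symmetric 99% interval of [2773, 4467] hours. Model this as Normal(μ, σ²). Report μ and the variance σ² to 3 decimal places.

μ = 3620.000, σ² = 108126.629

A symmetric 99% interval runs μ ± z·σ with z = 2.576.
Half-width = 847, so σ = 847/2.576 = 328.8261 and σ² = 108126.629.
μ is the interval midpoint, 3620.000.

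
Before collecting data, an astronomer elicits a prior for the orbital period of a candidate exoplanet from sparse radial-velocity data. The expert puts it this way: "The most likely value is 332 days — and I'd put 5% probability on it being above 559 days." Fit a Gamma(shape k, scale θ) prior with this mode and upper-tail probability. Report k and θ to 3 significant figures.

Gamma(k,θ) with k>1 has mode (k−1)θ, so θ = 332/(k−1).
Need P(X < 559) = 0.95 with θ tied to k this way. Start at k = 2, θ = 332: P(X<559) ≈ 0.502.
Too low — raise k to concentrate. Iterating converges to k ≈ 11.3.
Then θ = 332/(11.3−1) ≈ 32.3.

k ≈ 11.3, θ ≈ 32.3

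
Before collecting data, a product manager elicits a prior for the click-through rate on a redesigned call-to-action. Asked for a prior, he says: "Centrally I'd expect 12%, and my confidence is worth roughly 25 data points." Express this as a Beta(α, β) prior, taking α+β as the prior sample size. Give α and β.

Under the effective-sample-size interpretation, Beta(α, β) has prior mean α/(α+β) and prior sample size α+β.
So α+β = 25 and α/(α+β) = 0.12, giving α = 0.12·25 = 3 and β = 25 − 3 = 22.

α = 3, β = 22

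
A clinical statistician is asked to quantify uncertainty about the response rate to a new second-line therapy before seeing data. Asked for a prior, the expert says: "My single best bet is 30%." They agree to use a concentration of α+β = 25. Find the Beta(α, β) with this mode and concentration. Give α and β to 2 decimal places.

For α,β > 1 the Beta mode is (α−1)/(α+β−2). With α+β = 25, the mode is (α−1)/23.
Set (α−1)/23 = 0.3 → α = 1 + 0.3·23 = 7.90.
β = 25 − α = 17.10.

α = 7.90, β = 17.10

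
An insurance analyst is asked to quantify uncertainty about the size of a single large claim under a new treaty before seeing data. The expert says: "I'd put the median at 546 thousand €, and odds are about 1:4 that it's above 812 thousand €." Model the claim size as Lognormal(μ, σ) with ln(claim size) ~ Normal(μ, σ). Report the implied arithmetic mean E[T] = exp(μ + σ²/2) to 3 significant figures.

If T ~ Lognormal(μ,σ) then ln T ~ Normal(μ,σ), so the p-quantile of ln T is μ + z_p·σ.
ln(546) = 6.303 and ln(812) = 6.7; z_{0.5} = 0, z_{0.8} = 0.8416.
σ = (6.7 − 6.303)/(0.8416 − (0)) = 0.472.
μ = 6.303 − (0)·0.472 = 6.303.
E[T] = exp(μ + σ²/2) = exp(6.303 + 0.1112) = 610 thousand €.

E[T] ≈ 610 thousand €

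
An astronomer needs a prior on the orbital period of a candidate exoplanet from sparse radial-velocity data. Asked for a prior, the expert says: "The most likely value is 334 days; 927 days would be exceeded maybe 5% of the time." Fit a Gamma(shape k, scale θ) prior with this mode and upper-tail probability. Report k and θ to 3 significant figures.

k ≈ 3.57, θ ≈ 130

Gamma(k,θ) with k>1 has mode (k−1)θ, so θ = 334/(k−1).
Need P(X < 927) = 0.95 with θ tied to k this way. Start at k = 2, θ = 334: P(X<927) ≈ 0.765.
Too low — raise k to concentrate. Iterating converges to k ≈ 3.57.
Then θ = 334/(3.57−1) ≈ 130.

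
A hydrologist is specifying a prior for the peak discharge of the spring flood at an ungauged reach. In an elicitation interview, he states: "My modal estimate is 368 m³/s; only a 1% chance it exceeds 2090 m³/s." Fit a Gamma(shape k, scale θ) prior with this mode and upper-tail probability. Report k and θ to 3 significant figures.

Gamma(k,θ) with k>1 has mode (k−1)θ, so θ = 368/(k−1).
Need P(X < 2090) = 0.99 with θ tied to k this way. Start at k = 2, θ = 368: P(X<2090) ≈ 0.977.
Too low — raise k to concentrate. Iterating converges to k ≈ 2.25.
Then θ = 368/(2.25−1) ≈ 295.

k ≈ 2.25, θ ≈ 295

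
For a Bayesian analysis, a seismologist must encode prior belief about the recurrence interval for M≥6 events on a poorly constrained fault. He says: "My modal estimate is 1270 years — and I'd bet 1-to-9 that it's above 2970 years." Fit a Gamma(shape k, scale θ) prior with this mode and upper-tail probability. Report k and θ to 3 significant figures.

Gamma(k,θ) with k>1 has mode (k−1)θ, so θ = 1270/(k−1).
Need P(X < 2970) = 0.9 with θ tied to k this way. Start at k = 2, θ = 1270: P(X<2970) ≈ 0.678.
Too low — raise k to concentrate. Iterating converges to k ≈ 3.66.
Then θ = 1270/(3.66−1) ≈ 477.

k ≈ 3.66, θ ≈ 477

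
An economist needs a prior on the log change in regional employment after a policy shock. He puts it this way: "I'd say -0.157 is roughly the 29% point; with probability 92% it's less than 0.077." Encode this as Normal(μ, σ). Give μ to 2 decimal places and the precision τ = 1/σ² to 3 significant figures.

For Normal(μ,σ), the p-quantile is μ + z_p·σ. Here z_{0.29} = -0.5534, z_{0.92} = 1.405.
So -0.157 = μ − 0.5534σ and 0.077 = μ + 1.405σ.
Subtracting: σ = (0.077 − -0.157)/(1.405 − (-0.5534)) = 0.12.
Then μ = -0.157 − (-0.5534)·0.12 = -0.09.
Precision τ = 1/σ² = 1/0.1195² = 70.

μ = -0.09, τ = 70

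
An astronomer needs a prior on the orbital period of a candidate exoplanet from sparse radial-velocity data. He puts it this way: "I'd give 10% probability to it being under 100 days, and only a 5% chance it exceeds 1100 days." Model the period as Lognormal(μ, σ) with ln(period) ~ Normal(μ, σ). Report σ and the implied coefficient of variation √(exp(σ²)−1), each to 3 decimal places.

If T ~ Lognormal(μ,σ) then ln T ~ Normal(μ,σ), so the p-quantile of ln T is μ + z_p·σ.
ln(100) = 4.605 and ln(1100) = 7.003; z_{0.1} = -1.282, z_{0.95} = 1.645.
σ = (7.003 − 4.605)/(1.645 − (-1.282)) = 0.819.
μ = 4.605 − (-1.282)·0.819 = 5.655.
CV = √(exp(σ²)−1) = √(exp(0.6714)−1) = 0.978.

σ ≈ 0.819, CV ≈ 0.978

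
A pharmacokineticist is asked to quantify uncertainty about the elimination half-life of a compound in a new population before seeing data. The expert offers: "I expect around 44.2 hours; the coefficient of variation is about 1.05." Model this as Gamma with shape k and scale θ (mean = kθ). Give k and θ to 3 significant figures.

k ≈ 0.907, θ ≈ 48.7

For Gamma(k, scale θ): mean = kθ, variance = kθ², so CV = 1/√k.
CV = 1.05, hence k = 1/CV² = 0.907.
Then θ = mean/k = 44.2/0.907 = 48.7.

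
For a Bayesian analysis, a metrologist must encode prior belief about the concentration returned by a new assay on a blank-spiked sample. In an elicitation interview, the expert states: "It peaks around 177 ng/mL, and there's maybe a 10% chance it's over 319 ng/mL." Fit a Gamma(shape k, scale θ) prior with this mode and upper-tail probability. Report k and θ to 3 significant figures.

k ≈ 6.49, θ ≈ 32.3

Gamma(k,θ) with k>1 has mode (k−1)θ, so θ = 177/(k−1).
Need P(X < 319) = 0.9 with θ tied to k this way. Start at k = 2, θ = 177: P(X<319) ≈ 0.538.
Too low — raise k to concentrate. Iterating converges to k ≈ 6.49.
Then θ = 177/(6.49−1) ≈ 32.3.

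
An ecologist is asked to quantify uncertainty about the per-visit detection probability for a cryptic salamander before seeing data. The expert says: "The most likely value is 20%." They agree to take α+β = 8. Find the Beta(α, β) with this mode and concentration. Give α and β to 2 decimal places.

For α,β > 1 the Beta mode is (α−1)/(α+β−2). With α+β = 8, the mode is (α−1)/6.
Set (α−1)/6 = 0.2 → α = 1 + 0.2·6 = 2.20.
β = 8 − α = 5.80.

α = 2.20, β = 5.80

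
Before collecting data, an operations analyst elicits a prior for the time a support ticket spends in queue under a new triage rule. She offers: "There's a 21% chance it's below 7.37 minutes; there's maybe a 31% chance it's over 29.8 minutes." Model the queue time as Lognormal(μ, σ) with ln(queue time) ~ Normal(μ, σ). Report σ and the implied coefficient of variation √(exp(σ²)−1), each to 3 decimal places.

σ ≈ 1.073, CV ≈ 1.470

If T ~ Lognormal(μ,σ) then ln T ~ Normal(μ,σ), so the p-quantile of ln T is μ + z_p·σ.
ln(7.37) = 1.997 and ln(29.8) = 3.395; z_{0.21} = -0.8064, z_{0.69} = 0.4959.
σ = (3.395 − 1.997)/(0.4959 − (-0.8064)) = 1.073.
μ = 1.997 − (-0.8064)·1.073 = 2.863.
CV = √(exp(σ²)−1) = √(exp(1.1509)−1) = 1.470.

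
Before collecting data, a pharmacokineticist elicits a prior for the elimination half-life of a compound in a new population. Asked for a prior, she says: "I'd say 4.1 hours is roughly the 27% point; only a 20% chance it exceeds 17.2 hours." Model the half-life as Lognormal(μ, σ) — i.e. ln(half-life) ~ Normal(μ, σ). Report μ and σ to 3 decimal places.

If T ~ Lognormal(μ,σ) then ln T ~ Normal(μ,σ), so the p-quantile of ln T is μ + z_p·σ.
ln(4.1) = 1.411 and ln(17.2) = 2.845; z_{0.27} = -0.6128, z_{0.8} = 0.8416.
σ = (2.845 − 1.411)/(0.8416 − (-0.6128)) = 0.986.
μ = 1.411 − (-0.6128)·0.986 = 2.015.

μ ≈ 2.015, σ ≈ 0.986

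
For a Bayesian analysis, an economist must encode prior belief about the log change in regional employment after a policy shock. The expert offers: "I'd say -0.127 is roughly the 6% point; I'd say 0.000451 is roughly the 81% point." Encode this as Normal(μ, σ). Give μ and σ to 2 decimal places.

μ = -0.05, σ = 0.05

For Normal(μ,σ), the p-quantile is μ + z_p·σ. Here z_{0.06} = -1.555, z_{0.81} = 0.8779.
So -0.127 = μ − 1.555σ and 0.000451 = μ + 0.8779σ.
Subtracting: σ = (0.000451 − -0.127)/(0.8779 − (-1.555)) = 0.05.
Then μ = -0.127 − (-1.555)·0.05 = -0.05.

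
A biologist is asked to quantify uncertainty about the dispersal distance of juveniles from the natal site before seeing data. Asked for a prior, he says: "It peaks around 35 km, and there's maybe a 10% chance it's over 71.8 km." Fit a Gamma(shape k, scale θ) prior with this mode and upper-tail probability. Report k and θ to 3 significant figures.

Gamma(k,θ) with k>1 has mode (k−1)θ, so θ = 35/(k−1).
Need P(X < 71.8) = 0.9 with θ tied to k this way. Start at k = 2, θ = 35: P(X<71.8) ≈ 0.608.
Too low — raise k to concentrate. Iterating converges to k ≈ 4.72.
Then θ = 35/(4.72−1) ≈ 9.41.

k ≈ 4.72, θ ≈ 9.41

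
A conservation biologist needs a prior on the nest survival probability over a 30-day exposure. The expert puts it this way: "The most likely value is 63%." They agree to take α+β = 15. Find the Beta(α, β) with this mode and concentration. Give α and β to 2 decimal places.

α = 9.19, β = 5.81

For α,β > 1 the Beta mode is (α−1)/(α+β−2). With α+β = 15, the mode is (α−1)/13.
Set (α−1)/13 = 0.63 → α = 1 + 0.63·13 = 9.19.
β = 15 − α = 5.81.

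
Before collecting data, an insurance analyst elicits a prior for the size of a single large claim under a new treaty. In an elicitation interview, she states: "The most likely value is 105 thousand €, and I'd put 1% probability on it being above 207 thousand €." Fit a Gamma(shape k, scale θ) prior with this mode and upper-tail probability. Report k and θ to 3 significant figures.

k ≈ 11.7, θ ≈ 9.82

Gamma(k,θ) with k>1 has mode (k−1)θ, so θ = 105/(k−1).
Need P(X < 207) = 0.99 with θ tied to k this way. Start at k = 2, θ = 105: P(X<207) ≈ 0.586.
Too low — raise k to concentrate. Iterating converges to k ≈ 11.7.
Then θ = 105/(11.7−1) ≈ 9.82.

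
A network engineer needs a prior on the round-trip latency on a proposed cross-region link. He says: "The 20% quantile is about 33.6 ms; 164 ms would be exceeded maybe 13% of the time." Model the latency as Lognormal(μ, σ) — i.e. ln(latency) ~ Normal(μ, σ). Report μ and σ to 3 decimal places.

μ ≈ 4.192, σ ≈ 0.806

If T ~ Lognormal(μ,σ) then ln T ~ Normal(μ,σ), so the p-quantile of ln T is μ + z_p·σ.
ln(33.6) = 3.515 and ln(164) = 5.1; z_{0.2} = -0.8416, z_{0.87} = 1.126.
σ = (5.1 − 3.515)/(1.126 − (-0.8416)) = 0.806.
μ = 3.515 − (-0.8416)·0.806 = 4.192.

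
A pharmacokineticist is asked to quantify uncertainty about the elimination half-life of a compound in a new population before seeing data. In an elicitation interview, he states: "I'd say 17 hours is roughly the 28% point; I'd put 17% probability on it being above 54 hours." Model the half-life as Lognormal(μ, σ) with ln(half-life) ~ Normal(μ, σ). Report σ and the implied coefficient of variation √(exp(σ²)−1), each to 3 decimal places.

If T ~ Lognormal(μ,σ) then ln T ~ Normal(μ,σ), so the p-quantile of ln T is μ + z_p·σ.
ln(17) = 2.833 and ln(54) = 3.989; z_{0.28} = -0.5828, z_{0.83} = 0.9542.
σ = (3.989 − 2.833)/(0.9542 − (-0.5828)) = 0.752.
μ = 2.833 − (-0.5828)·0.752 = 3.271.
CV = √(exp(σ²)−1) = √(exp(0.5654)−1) = 0.872.

σ ≈ 0.752, CV ≈ 0.872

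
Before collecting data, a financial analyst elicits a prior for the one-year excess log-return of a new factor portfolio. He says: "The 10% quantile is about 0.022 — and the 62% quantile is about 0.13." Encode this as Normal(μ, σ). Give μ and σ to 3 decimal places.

For Normal(μ,σ), the p-quantile is μ + z_p·σ. Here z_{0.1} = -1.282, z_{0.62} = 0.3055.
So 0.022 = μ − 1.282σ and 0.13 = μ + 0.3055σ.
Subtracting: σ = (0.13 − 0.022)/(0.3055 − (-1.282)) = 0.068.
Then μ = 0.022 − (-1.282)·0.068 = 0.109.

μ = 0.109, σ = 0.068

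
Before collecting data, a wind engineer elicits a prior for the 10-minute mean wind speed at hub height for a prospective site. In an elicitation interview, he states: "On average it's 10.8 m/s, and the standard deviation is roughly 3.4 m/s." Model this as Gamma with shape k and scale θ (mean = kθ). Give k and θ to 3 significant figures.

For Gamma(k, scale θ): mean = kθ, variance = kθ², so CV = 1/√k.
CV = SD/mean = 3.4/10.8 = 0.3148, hence k = 1/CV² = 10.1.
Then θ = mean/k = 10.8/10.1 = 1.07.

k ≈ 10.1, θ ≈ 1.07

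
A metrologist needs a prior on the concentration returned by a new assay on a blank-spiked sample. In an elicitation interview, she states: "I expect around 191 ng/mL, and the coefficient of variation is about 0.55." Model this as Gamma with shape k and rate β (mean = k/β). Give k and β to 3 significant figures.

For Gamma(k, rate β): mean = k/β, variance = k/β², so CV = 1/√k.
CV = 0.55, hence k = 1/CV² = 3.31.
Then β = k/mean = 3.31/191 = 0.0173.

k ≈ 3.31, β ≈ 0.0173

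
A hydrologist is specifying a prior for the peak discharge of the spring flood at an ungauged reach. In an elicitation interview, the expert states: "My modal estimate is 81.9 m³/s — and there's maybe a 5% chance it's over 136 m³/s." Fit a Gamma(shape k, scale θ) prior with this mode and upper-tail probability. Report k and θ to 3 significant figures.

k ≈ 11.9, θ ≈ 7.54

Gamma(k,θ) with k>1 has mode (k−1)θ, so θ = 81.9/(k−1).
Need P(X < 136) = 0.95 with θ tied to k this way. Start at k = 2, θ = 81.9: P(X<136) ≈ 0.494.
Too low — raise k to concentrate. Iterating converges to k ≈ 11.9.
Then θ = 81.9/(11.9−1) ≈ 7.54.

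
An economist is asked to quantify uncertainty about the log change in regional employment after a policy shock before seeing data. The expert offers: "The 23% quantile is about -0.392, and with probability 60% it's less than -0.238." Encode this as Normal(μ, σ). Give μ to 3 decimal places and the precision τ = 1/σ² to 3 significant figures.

μ = -0.277, τ = 41.5

The p-quantile of Normal(μ,σ) is μ + z_p·σ, with z_{0.23} = -0.7388 and z_{0.6} = 0.2533.
Eliminate σ: μ = (z₂·x₁ − z₁·x₂)/(z₂ − z₁) = (0.2533·-0.392 − (-0.7388)·-0.238)/0.9922 = -0.277.
Then σ = (x₂ − x₁)/(z₂ − z₁) = (-0.238 − -0.392)/0.9922 = 0.155.
Precision τ = 1/σ² = 1/0.1552² = 41.5.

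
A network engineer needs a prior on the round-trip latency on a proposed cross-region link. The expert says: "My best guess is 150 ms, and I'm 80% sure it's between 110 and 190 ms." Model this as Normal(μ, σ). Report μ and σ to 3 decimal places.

μ = 150.000, σ = 31.212

A symmetric 80% interval runs μ ± z·σ with z = 1.282.
Half-width = 40, so σ = 40/1.282 = 31.212.
μ is the stated best guess, 150.000.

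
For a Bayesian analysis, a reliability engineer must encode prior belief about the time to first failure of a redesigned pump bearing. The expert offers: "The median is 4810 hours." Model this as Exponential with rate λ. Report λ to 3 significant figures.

λ ≈ 0.000144

Exponential median = ln 2 / λ, so λ = ln 2 / 4810.0 = 0.000144.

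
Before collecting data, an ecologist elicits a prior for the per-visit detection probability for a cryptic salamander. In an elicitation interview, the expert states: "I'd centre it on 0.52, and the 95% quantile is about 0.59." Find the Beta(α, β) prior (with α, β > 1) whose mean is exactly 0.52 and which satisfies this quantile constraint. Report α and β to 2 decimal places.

With mean 0.52 fixed, write α = 0.52s, β = 0.48s where s = α+β.
Need P(θ < 0.59) = 0.95 under Beta(0.52s, 0.48s). Normal approximation: (q−m)/√(m(1−m)/s) ≈ z_{0.95} = 1.64, so s ≈ 0.52·0.48·(1.64)²/(0.59−0.52)² = 137.8.
At s = 137.8: P(θ<0.59) ≈ 0.951. Adjusting to match 0.95 gives s ≈ 136.30.
So α = 0.52·136.30 ≈ 70.88, β = 0.48·136.30 ≈ 65.42.

α ≈ 70.88, β ≈ 65.42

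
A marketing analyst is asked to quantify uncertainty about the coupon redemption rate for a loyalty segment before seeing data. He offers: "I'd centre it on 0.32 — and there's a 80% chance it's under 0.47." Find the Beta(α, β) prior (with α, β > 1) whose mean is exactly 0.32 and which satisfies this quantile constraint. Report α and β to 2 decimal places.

α ≈ 2.04, β ≈ 4.33

With mean 0.32 fixed, write α = 0.32s, β = 0.68s where s = α+β.
Need P(θ < 0.47) = 0.8 under Beta(0.32s, 0.68s). Normal approximation: (q−m)/√(m(1−m)/s) ≈ z_{0.8} = 0.842, so s ≈ 0.32·0.68·(0.842)²/(0.47−0.32)² = 6.9.
At s = 6.9: P(θ<0.47) ≈ 0.807. Adjusting to match 0.8 gives s ≈ 6.37.
So α = 0.32·6.37 ≈ 2.04, β = 0.68·6.37 ≈ 4.33.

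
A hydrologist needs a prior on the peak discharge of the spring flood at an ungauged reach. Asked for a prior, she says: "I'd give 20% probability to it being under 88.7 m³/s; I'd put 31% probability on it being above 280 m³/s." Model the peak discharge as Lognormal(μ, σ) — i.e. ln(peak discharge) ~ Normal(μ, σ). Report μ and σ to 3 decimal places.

If T ~ Lognormal(μ,σ) then ln T ~ Normal(μ,σ), so the p-quantile of ln T is μ + z_p·σ.
ln(88.7) = 4.485 and ln(280) = 5.635; z_{0.2} = -0.8416, z_{0.69} = 0.4959.
σ = (5.635 − 4.485)/(0.4959 − (-0.8416)) = 0.859.
μ = 4.485 − (-0.8416)·0.859 = 5.209.

μ ≈ 5.209, σ ≈ 0.859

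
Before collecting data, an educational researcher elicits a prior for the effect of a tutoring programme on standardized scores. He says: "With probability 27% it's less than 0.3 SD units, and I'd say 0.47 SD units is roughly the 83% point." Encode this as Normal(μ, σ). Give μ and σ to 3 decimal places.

For Normal(μ,σ), the p-quantile is μ + z_p·σ. Here z_{0.27} = -0.6128, z_{0.83} = 0.9542.
So 0.3 = μ − 0.6128σ and 0.47 = μ + 0.9542σ.
Subtracting: σ = (0.47 − 0.3)/(0.9542 − (-0.6128)) = 0.108.
Then μ = 0.3 − (-0.6128)·0.108 = 0.366.

μ = 0.366, σ = 0.108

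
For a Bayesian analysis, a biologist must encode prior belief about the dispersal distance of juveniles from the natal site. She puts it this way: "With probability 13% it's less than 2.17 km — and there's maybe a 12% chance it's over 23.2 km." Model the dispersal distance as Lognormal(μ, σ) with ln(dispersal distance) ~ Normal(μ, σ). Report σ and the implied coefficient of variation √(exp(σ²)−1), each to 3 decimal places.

If T ~ Lognormal(μ,σ) then ln T ~ Normal(μ,σ), so the p-quantile of ln T is μ + z_p·σ.
ln(2.17) = 0.7747 and ln(23.2) = 3.144; z_{0.13} = -1.126, z_{0.88} = 1.175.
σ = (3.144 − 0.7747)/(1.175 − (-1.126)) = 1.030.
μ = 0.7747 − (-1.126)·1.030 = 1.934.
CV = √(exp(σ²)−1) = √(exp(1.0600)−1) = 1.373.

σ ≈ 1.030, CV ≈ 1.373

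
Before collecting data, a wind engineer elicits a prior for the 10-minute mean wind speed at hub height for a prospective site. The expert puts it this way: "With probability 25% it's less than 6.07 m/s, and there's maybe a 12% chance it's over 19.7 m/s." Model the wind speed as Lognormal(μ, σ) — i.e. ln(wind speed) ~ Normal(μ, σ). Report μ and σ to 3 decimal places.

If T ~ Lognormal(μ,σ) then ln T ~ Normal(μ,σ), so the p-quantile of ln T is μ + z_p·σ.
ln(6.07) = 1.803 and ln(19.7) = 2.981; z_{0.25} = -0.6745, z_{0.88} = 1.175.
σ = (2.981 − 1.803)/(1.175 − (-0.6745)) = 0.637.
μ = 1.803 − (-0.6745)·0.637 = 2.233.

μ ≈ 2.233, σ ≈ 0.637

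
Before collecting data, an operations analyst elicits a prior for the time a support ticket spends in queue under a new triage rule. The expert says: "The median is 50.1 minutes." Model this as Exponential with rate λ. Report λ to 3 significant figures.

λ ≈ 0.0138

Exponential median = ln 2 / λ, so λ = ln 2 / 50.1 = 0.0138.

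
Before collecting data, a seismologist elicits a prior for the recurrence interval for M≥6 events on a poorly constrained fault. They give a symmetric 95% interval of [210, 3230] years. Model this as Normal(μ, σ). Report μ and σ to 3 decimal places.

A symmetric 95% interval runs μ ± z·σ with z = 1.96.
Half-width = 1510, so σ = 1510/1.96 = 770.422.
μ is the interval midpoint, 1720.000.

μ = 1720.000, σ = 770.422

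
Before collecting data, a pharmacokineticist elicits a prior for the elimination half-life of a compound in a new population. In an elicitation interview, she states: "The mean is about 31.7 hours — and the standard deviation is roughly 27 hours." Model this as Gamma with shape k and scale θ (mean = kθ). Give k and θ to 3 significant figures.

k ≈ 1.38, θ ≈ 23

For Gamma(k, scale θ): mean = kθ, variance = kθ², so CV = 1/√k.
CV = SD/mean = 27/31.7 = 0.8517, hence k = 1/CV² = 1.38.
Then θ = mean/k = 31.7/1.38 = 23.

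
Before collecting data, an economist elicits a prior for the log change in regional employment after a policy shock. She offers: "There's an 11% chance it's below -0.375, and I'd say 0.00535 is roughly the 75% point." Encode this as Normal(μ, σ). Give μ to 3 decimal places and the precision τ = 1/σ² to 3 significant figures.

μ = -0.130, τ = 25

The p-quantile of Normal(μ,σ) is μ + z_p·σ, with z_{0.11} = -1.227 and z_{0.75} = 0.6745.
Eliminate σ: μ = (z₂·x₁ − z₁·x₂)/(z₂ − z₁) = (0.6745·-0.375 − (-1.227)·0.00535)/1.901 = -0.130.
Then σ = (x₂ − x₁)/(z₂ − z₁) = (0.00535 − -0.375)/1.901 = 0.200.
Precision τ = 1/σ² = 1/0.2001² = 25.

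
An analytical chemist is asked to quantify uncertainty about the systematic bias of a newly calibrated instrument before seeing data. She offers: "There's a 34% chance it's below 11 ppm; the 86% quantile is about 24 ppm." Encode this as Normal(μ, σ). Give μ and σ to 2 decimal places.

μ = 14.59, σ = 8.71

The p-quantile of Normal(μ,σ) is μ + z_p·σ, with z_{0.34} = -0.4125 and z_{0.86} = 1.08.
Eliminate σ: μ = (z₂·x₁ − z₁·x₂)/(z₂ − z₁) = (1.08·11 − (-0.4125)·24)/1.493 = 14.59.
Then σ = (x₂ − x₁)/(z₂ − z₁) = (24 − 11)/1.493 = 8.71.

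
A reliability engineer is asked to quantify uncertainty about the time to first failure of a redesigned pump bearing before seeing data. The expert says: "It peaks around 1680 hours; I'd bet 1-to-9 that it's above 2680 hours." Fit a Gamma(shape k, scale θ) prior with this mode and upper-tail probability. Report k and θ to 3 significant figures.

k ≈ 9.61, θ ≈ 195

Gamma(k,θ) with k>1 has mode (k−1)θ, so θ = 1680/(k−1).
Need P(X < 2680) = 0.9 with θ tied to k this way. Start at k = 2, θ = 1680: P(X<2680) ≈ 0.474.
Too low — raise k to concentrate. Iterating converges to k ≈ 9.61.
Then θ = 1680/(9.61−1) ≈ 195.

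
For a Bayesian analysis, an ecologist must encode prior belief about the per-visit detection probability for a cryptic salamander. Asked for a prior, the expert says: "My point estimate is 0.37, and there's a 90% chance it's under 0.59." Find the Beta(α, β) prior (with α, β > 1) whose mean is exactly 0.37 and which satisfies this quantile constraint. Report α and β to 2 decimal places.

With mean 0.37 fixed, write α = 0.37s, β = 0.63s where s = α+β.
Need P(θ < 0.59) = 0.9 under Beta(0.37s, 0.63s). Normal approximation: (q−m)/√(m(1−m)/s) ≈ z_{0.9} = 1.28, so s ≈ 0.37·0.63·(1.28)²/(0.59−0.37)² = 7.9.
At s = 7.9: P(θ<0.59) ≈ 0.898. Adjusting to match 0.9 gives s ≈ 8.06.
So α = 0.37·8.06 ≈ 2.98, β = 0.63·8.06 ≈ 5.08.

α ≈ 2.98, β ≈ 5.08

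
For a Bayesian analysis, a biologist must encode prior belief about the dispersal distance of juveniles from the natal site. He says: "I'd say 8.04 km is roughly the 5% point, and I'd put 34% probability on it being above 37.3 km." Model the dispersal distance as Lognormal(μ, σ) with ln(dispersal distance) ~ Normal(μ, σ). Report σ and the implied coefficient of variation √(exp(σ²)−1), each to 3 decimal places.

σ ≈ 0.746, CV ≈ 0.863

If T ~ Lognormal(μ,σ) then ln T ~ Normal(μ,σ), so the p-quantile of ln T is μ + z_p·σ.
ln(8.04) = 2.084 and ln(37.3) = 3.619; z_{0.05} = -1.645, z_{0.66} = 0.4125.
σ = (3.619 − 2.084)/(0.4125 − (-1.645)) = 0.746.
μ = 2.084 − (-1.645)·0.746 = 3.311.
CV = √(exp(σ²)−1) = √(exp(0.5564)−1) = 0.863.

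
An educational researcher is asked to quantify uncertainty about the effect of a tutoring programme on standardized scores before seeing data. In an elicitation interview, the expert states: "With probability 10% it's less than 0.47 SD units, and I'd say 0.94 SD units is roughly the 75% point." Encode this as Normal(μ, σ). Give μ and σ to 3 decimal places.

μ = 0.778, σ = 0.240

For Normal(μ,σ), the p-quantile is μ + z_p·σ. Here z_{0.1} = -1.282, z_{0.75} = 0.6745.
So 0.47 = μ − 1.282σ and 0.94 = μ + 0.6745σ.
Subtracting: σ = (0.94 − 0.47)/(0.6745 − (-1.282)) = 0.240.
Then μ = 0.47 − (-1.282)·0.240 = 0.778.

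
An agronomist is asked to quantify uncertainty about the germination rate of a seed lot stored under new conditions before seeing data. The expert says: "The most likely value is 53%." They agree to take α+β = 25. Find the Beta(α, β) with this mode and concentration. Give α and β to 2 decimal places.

For α,β > 1 the Beta mode is (α−1)/(α+β−2). With α+β = 25, the mode is (α−1)/23.
Set (α−1)/23 = 0.53 → α = 1 + 0.53·23 = 13.19.
β = 25 − α = 11.81.

α = 13.19, β = 11.81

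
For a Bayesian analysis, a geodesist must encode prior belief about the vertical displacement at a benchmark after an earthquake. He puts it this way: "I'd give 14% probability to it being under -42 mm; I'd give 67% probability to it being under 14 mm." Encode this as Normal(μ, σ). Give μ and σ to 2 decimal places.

μ = -2.20, σ = 36.84

For Normal(μ,σ), the p-quantile is μ + z_p·σ. Here z_{0.14} = -1.08, z_{0.67} = 0.4399.
So -42 = μ − 1.08σ and 14 = μ + 0.4399σ.
Subtracting: σ = (14 − -42)/(0.4399 − (-1.08)) = 36.84.
Then μ = -42 − (-1.08)·36.84 = -2.20.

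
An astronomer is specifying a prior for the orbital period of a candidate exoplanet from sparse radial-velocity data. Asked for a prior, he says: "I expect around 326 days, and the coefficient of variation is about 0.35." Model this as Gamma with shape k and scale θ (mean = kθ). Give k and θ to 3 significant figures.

For Gamma(k, scale θ): mean = kθ, variance = kθ², so CV = 1/√k.
CV = 0.35, hence k = 1/CV² = 8.16.
Then θ = mean/k = 326/8.16 = 39.9.

k ≈ 8.16, θ ≈ 39.9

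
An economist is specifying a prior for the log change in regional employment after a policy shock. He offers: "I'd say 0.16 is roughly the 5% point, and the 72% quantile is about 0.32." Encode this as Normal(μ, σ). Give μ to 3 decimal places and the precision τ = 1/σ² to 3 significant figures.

For Normal(μ,σ), the p-quantile is μ + z_p·σ. Here z_{0.05} = -1.645, z_{0.72} = 0.5828.
So 0.16 = μ − 1.645σ and 0.32 = μ + 0.5828σ.
Subtracting: σ = (0.32 − 0.16)/(0.5828 − (-1.645)) = 0.072.
Then μ = 0.16 − (-1.645)·0.072 = 0.278.
Precision τ = 1/σ² = 1/0.07182² = 194.

μ = 0.278, τ = 194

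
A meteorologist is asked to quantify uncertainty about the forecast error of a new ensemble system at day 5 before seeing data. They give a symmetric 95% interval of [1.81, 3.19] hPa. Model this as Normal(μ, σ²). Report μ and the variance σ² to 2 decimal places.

μ = 2.50, σ² = 0.12

A symmetric 95% interval runs μ ± z·σ with z = 1.96.
Half-width = 0.69, so σ = 0.69/1.96 = 0.352 and σ² = 0.12.
μ is the interval midpoint, 2.50.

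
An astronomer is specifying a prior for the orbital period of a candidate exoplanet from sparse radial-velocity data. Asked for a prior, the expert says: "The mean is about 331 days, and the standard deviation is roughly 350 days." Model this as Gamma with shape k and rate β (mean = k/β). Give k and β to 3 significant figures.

k ≈ 0.894, β ≈ 0.0027

For Gamma(k, rate β): mean = k/β, variance = k/β², so CV = 1/√k.
CV = SD/mean = 350/331 = 1.057, hence k = 1/CV² = 0.894.
Then β = k/mean = 0.894/331 = 0.0027.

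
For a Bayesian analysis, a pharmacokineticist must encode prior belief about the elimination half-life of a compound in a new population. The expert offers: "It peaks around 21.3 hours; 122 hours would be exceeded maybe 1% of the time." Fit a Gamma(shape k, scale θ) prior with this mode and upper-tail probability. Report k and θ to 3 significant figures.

k ≈ 2.23, θ ≈ 17.3

Gamma(k,θ) with k>1 has mode (k−1)θ, so θ = 21.3/(k−1).
Need P(X < 122) = 0.99 with θ tied to k this way. Start at k = 2, θ = 21.3: P(X<122) ≈ 0.978.
Too low — raise k to concentrate. Iterating converges to k ≈ 2.23.
Then θ = 21.3/(2.23−1) ≈ 17.3.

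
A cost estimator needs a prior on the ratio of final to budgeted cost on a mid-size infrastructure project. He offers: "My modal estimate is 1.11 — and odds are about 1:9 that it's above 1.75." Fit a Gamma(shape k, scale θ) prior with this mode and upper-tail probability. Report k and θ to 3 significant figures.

k ≈ 10, θ ≈ 0.123

Gamma(k,θ) with k>1 has mode (k−1)θ, so θ = 1.11/(k−1).
Need P(X < 1.75) = 0.9 with θ tied to k this way. Start at k = 2, θ = 1.11: P(X<1.75) ≈ 0.467.
Too low — raise k to concentrate. Iterating converges to k ≈ 10.
Then θ = 1.11/(10−1) ≈ 0.123.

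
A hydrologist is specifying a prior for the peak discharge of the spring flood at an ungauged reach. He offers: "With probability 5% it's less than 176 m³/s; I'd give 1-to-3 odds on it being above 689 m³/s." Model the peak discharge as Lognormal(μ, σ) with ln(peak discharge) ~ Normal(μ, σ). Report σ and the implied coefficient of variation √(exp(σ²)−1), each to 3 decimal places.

If T ~ Lognormal(μ,σ) then ln T ~ Normal(μ,σ), so the p-quantile of ln T is μ + z_p·σ.
ln(176) = 5.17 and ln(689) = 6.535; z_{0.05} = -1.645, z_{0.75} = 0.6745.
σ = (6.535 − 5.17)/(0.6745 − (-1.645)) = 0.588.
μ = 5.17 − (-1.645)·0.588 = 6.138.
CV = √(exp(σ²)−1) = √(exp(0.3462)−1) = 0.643.

σ ≈ 0.588, CV ≈ 0.643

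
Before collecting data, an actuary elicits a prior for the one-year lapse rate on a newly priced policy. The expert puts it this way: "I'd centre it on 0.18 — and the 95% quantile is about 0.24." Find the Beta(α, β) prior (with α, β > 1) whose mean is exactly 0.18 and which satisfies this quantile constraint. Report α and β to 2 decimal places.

α ≈ 21.85, β ≈ 99.56

With mean 0.18 fixed, write α = 0.18s, β = 0.82s where s = α+β.
Need P(θ < 0.24) = 0.95 under Beta(0.18s, 0.82s). Normal approximation: (q−m)/√(m(1−m)/s) ≈ z_{0.95} = 1.64, so s ≈ 0.18·0.82·(1.64)²/(0.24−0.18)² = 110.9.
At s = 110.9: P(θ<0.24) ≈ 0.943. Adjusting to match 0.95 gives s ≈ 121.41.
So α = 0.18·121.41 ≈ 21.85, β = 0.82·121.41 ≈ 99.56.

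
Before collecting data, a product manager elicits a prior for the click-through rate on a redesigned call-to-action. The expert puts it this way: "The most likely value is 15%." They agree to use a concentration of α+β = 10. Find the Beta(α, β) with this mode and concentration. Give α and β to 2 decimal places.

For α,β > 1 the Beta mode is (α−1)/(α+β−2). With α+β = 10, the mode is (α−1)/8.
Set (α−1)/8 = 0.15 → α = 1 + 0.15·8 = 2.20.
β = 10 − α = 7.80.

α = 2.20, β = 7.80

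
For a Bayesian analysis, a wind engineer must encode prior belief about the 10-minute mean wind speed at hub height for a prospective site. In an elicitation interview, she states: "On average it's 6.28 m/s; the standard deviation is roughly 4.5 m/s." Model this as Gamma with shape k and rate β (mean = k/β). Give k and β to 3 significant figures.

k ≈ 1.95, β ≈ 0.31

For Gamma(k, rate β): mean = k/β, variance = k/β², so CV = 1/√k.
CV = SD/mean = 4.5/6.28 = 0.7166, hence k = 1/CV² = 1.95.
Then β = k/mean = 1.95/6.28 = 0.31.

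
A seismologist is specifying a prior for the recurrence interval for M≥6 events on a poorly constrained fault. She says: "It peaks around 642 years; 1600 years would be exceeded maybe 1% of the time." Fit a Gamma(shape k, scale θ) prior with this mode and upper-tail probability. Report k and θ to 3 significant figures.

k ≈ 6.63, θ ≈ 114

Gamma(k,θ) with k>1 has mode (k−1)θ, so θ = 642/(k−1).
Need P(X < 1600) = 0.99 with θ tied to k this way. Start at k = 2, θ = 642: P(X<1600) ≈ 0.711.
Too low — raise k to concentrate. Iterating converges to k ≈ 6.63.
Then θ = 642/(6.63−1) ≈ 114.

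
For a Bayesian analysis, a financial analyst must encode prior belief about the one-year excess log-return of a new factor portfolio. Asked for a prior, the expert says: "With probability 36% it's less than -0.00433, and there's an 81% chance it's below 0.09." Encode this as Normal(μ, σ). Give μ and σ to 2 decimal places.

For Normal(μ,σ), the p-quantile is μ + z_p·σ. Here z_{0.36} = -0.3585, z_{0.81} = 0.8779.
So -0.00433 = μ − 0.3585σ and 0.09 = μ + 0.8779σ.
Subtracting: σ = (0.09 − -0.00433)/(0.8779 − (-0.3585)) = 0.08.
Then μ = -0.00433 − (-0.3585)·0.08 = 0.02.

μ = 0.02, σ = 0.08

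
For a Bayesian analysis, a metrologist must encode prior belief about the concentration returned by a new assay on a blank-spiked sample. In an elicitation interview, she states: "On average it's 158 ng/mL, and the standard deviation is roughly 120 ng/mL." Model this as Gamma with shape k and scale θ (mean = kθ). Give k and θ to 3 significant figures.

For Gamma(k, scale θ): mean = kθ, variance = kθ², so CV = 1/√k.
CV = SD/mean = 120/158 = 0.7595, hence k = 1/CV² = 1.73.
Then θ = mean/k = 158/1.73 = 91.1.

k ≈ 1.73, θ ≈ 91.1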